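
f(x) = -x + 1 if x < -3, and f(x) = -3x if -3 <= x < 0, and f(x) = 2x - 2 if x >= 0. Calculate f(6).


6 satisfies x >= 0
f(6) = 10

10


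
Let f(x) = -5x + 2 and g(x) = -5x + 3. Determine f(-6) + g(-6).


f(-6) = 32
g(-6) = 33
Sum = 65

65


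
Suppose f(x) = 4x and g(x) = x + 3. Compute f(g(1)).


g(1) = 4
f(4) = 16

16


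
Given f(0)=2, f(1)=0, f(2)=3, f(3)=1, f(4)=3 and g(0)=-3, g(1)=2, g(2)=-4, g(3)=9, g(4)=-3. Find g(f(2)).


f(2) = 3
g(3) = 9

9


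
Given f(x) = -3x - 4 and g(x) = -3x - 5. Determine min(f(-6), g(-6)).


f(-6) = 14
g(-6) = 13
min = 13

13


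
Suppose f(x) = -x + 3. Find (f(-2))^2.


f(-2) = 5
(5)^2 = 25

25


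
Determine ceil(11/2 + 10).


11/2 = 5.5
5.5 + 10 = 15.5
ceil(15.5) = 16

16


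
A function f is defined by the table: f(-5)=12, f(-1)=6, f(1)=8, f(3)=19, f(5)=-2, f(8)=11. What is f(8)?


Reading from the table at x = 8

11


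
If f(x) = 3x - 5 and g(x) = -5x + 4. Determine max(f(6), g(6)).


13


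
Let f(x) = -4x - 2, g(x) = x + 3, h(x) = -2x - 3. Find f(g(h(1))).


h(1) = -5
g(-5) = -2
f(-2) = 6

6


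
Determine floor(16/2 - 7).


16/2 = 8
8 - 7 = 1
floor(1) = 1

1


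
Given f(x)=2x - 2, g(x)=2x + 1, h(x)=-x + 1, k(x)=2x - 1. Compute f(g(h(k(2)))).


k(2) = 3
h(3) = -2
g(-2) = -3
f(-3) = -8

-8


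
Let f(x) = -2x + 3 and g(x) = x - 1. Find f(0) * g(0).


f(0) = 3
g(0) = -1
Product = -3

-3


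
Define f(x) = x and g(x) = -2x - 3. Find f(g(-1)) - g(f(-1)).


f(g(-1)) = -1
g(f(-1)) = -1
Difference = 0

0


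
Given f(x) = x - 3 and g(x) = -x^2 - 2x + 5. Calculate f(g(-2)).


g(-2) = 5
f(5) = 2

2


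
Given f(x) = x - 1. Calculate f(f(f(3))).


0


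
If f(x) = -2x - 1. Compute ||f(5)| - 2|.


f(5) = -11
|-11| = 11
|11 - 2| = 9

9


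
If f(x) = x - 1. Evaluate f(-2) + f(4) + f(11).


10


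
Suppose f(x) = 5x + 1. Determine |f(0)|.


1


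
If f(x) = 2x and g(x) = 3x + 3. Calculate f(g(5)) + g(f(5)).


f(g(5)) = 36
g(f(5)) = 33
Sum = 69

69


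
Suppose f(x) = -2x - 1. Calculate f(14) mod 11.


f(14) = -29
-29 mod 11 = 4

4


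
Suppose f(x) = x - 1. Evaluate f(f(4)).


f(4) = 3
f(3) = 2

2


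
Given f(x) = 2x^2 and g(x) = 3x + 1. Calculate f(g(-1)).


8


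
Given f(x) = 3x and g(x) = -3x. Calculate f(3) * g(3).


f(3) = 9
g(3) = -9
Product = -81

-81


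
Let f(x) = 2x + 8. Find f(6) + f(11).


f(6) = 20
f(11) = 30
Sum = 50

50


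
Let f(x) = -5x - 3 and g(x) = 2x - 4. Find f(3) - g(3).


-20


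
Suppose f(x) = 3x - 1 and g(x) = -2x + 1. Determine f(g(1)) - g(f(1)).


f(g(1)) = -4
g(f(1)) = -3
Difference = -1

-1


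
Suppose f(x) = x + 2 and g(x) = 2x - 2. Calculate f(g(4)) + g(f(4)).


f(g(4)) = 8
g(f(4)) = 10
Sum = 18

18


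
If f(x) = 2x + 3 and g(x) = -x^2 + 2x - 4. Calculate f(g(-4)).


-53


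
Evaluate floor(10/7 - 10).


10/7 = 1.4286
1.4286 - 10 = -8.5714
floor(-8.5714) = -9

-9


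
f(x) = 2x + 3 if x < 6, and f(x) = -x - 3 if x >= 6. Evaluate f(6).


6 satisfies x >= 6
f(6) = -9

-9


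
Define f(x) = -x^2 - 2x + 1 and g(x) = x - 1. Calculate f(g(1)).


g(1) = 0
f(0) = (-1)*(0)^2 - 2*(0) + 1 = 1

1


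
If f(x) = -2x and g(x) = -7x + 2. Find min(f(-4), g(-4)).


8


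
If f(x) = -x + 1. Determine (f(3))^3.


-8


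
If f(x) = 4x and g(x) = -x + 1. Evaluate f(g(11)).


g(11) = -10
f(-10) = -40

-40


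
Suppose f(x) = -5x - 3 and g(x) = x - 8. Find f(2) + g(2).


-19


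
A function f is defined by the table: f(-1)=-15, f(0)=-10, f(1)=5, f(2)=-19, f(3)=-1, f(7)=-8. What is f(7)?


Reading from the table at x = 7

-8


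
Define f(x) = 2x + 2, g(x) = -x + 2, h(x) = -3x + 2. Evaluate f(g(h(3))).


h(3) = -7
g(-7) = 9
f(9) = 20

20


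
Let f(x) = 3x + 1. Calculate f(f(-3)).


f(-3) = -8
f(-8) = -23

-23


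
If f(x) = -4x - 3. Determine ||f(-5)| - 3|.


14


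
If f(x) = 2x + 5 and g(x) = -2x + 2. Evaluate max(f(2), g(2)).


f(2) = 9
g(2) = -2
max = 9

9


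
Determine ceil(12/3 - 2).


2


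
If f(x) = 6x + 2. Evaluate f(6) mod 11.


5


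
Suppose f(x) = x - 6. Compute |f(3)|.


f(3) = -3
|-3| = 3

3


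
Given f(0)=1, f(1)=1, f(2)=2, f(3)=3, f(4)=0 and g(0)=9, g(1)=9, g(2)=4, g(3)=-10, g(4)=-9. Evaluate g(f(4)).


f(4) = 0
g(0) = 9

9


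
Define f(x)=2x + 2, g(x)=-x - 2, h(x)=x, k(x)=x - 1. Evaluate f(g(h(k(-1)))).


k(-1) = -2
h(-2) = -2
g(-2) = 0
f(0) = 2

2


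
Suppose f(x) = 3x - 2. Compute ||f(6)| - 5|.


f(6) = 16
|16| = 16
|16 - 5| = 11

11


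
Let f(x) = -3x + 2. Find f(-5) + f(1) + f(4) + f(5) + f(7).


f(-5) = 17
f(1) = -1
f(4) = -10
f(5) = -13
f(7) = -19
Sum = -26

-26


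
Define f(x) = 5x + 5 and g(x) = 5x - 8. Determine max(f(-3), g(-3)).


f(-3) = -10
g(-3) = -23
max = -10

-10


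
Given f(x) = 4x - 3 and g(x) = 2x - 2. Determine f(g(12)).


g(12) = 22
f(22) = 85

85


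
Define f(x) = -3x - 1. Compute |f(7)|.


f(7) = -22
|-22| = 22

22


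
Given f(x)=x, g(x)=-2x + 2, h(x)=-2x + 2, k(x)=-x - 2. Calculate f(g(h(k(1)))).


-14


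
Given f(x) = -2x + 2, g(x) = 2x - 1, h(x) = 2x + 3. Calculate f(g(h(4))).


h(4) = 11
g(11) = 21
f(21) = -40

-40


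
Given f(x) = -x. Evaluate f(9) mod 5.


f(9) = -9
-9 mod 5 = 1

1


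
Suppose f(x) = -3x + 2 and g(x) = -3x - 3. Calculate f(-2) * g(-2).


f(-2) = 8
g(-2) = 3
Product = 24

24


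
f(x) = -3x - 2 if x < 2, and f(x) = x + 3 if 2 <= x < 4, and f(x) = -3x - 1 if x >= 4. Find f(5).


5 satisfies x >= 4
f(5) = -16

-16


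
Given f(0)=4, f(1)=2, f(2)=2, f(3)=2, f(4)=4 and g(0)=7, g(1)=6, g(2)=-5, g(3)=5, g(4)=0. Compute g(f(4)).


0


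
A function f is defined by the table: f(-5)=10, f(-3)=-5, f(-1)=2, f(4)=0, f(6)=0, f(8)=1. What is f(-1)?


Reading from the table at x = -1

2


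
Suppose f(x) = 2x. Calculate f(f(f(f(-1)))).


f(-1) = -2
f(-2) = -4
f(-4) = -8
f(-8) = -16

-16


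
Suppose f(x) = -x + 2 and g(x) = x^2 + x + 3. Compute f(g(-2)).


g(-2) = 5
f(5) = -3

-3


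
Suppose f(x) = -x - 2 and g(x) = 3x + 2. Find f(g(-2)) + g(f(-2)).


4


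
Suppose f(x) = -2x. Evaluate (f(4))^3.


f(4) = -8
(-8)^3 = -512

-512


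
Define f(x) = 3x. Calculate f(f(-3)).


f(-3) = -9
f(-9) = -27

-27


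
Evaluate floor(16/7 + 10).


16/7 = 2.2857
2.2857 + 10 = 12.2857
floor(12.2857) = 12

12


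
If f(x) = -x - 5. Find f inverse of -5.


0


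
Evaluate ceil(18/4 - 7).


18/4 = 4.5
4.5 - 7 = -2.5
ceil(-2.5) = -2

-2


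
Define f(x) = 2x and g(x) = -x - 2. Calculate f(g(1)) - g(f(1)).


-2


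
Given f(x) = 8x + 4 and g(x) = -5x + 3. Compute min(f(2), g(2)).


f(2) = 20
g(2) = -7
min = -7

-7


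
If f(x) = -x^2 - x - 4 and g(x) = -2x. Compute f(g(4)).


g(4) = -8
f(-8) = (-1)*(-8)^2 - 1*(-8) - 4 = -60

-60


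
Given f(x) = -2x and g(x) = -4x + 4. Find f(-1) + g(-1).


10


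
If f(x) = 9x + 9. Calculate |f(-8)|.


63


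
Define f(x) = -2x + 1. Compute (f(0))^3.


f(0) = 1
(1)^3 = 1

1


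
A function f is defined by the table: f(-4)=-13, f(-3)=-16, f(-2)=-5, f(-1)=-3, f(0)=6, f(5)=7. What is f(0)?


Reading from the table at x = 0

6


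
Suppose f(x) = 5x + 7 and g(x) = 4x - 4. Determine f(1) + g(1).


f(1) = 12
g(1) = 0
Sum = 12

12


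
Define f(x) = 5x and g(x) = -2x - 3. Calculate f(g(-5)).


35


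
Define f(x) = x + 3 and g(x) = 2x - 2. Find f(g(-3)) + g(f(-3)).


-7


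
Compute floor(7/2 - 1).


2


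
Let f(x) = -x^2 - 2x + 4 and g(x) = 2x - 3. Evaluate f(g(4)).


g(4) = 5
f(5) = (-1)*(5)^2 - 2*(5) + 4 = -31

-31


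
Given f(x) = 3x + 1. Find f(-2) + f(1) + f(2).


f(-2) = -5
f(1) = 4
f(2) = 7
Sum = 6

6


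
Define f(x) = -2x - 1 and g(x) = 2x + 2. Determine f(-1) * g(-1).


f(-1) = 1
g(-1) = 0
Product = 0

0


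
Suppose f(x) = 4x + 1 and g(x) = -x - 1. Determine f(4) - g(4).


f(4) = 17
g(4) = -5
Difference = 22

22


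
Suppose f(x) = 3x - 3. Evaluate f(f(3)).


15


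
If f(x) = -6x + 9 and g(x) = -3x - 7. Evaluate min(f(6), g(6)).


f(6) = -27
g(6) = -25
min = -27

-27


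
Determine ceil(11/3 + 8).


11/3 = 3.6667
3.6667 + 8 = 11.6667
ceil(11.6667) = 12

12


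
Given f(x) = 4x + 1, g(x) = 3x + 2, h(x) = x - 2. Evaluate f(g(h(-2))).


h(-2) = -4
g(-4) = -10
f(-10) = -39

-39


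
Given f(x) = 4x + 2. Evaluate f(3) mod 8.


f(3) = 14
14 mod 8 = 6

6


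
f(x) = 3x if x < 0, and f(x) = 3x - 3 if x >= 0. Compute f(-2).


-2 satisfies x < 0
f(-2) = -6

-6


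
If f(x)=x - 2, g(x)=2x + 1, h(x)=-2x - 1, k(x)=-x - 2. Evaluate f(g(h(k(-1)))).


1


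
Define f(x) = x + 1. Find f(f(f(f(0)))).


f(0) = 1
f(1) = 2
f(2) = 3
f(3) = 4

4


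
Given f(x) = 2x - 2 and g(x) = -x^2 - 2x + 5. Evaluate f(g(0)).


g(0) = 5
f(5) = 8

8


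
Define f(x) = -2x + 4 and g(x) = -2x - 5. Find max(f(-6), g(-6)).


16


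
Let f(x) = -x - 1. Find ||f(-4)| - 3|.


f(-4) = 3
|3| = 3
|3 - 3| = 0

0


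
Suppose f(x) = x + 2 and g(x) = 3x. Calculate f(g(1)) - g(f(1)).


-4


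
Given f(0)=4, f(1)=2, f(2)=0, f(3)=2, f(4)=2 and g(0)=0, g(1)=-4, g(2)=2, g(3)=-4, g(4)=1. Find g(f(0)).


f(0) = 4
g(4) = 1

1


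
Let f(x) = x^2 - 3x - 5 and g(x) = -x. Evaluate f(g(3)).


13


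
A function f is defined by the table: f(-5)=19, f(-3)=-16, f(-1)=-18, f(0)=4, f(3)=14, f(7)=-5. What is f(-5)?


Reading from the table at x = -5

19


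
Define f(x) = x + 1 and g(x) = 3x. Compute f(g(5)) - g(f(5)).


-2


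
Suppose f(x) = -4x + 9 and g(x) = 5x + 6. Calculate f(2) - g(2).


f(2) = 1
g(2) = 16
Difference = -15

-15


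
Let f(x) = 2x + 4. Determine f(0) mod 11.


4


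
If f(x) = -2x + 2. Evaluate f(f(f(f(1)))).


f(1) = 0
f(0) = 2
f(2) = -2
f(-2) = 6

6


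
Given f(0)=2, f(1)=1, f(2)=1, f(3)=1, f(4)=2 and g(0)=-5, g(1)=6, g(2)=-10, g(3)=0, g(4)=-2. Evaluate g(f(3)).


f(3) = 1
g(1) = 6

6


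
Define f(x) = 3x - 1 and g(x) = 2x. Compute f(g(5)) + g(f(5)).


f(g(5)) = 29
g(f(5)) = 28
Sum = 57

57


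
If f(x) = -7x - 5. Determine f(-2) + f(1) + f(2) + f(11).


f(-2) = 9
f(1) = -12
f(2) = -19
f(11) = -82
Sum = -104

-104


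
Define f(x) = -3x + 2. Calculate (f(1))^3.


f(1) = -1
(-1)^3 = -1

-1


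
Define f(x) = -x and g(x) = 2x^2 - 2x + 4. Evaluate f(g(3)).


-16


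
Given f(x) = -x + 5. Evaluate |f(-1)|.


f(-1) = 6
|6| = 6

6


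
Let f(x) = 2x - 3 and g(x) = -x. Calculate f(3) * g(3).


f(3) = 3
g(3) = -3
Product = -9

-9


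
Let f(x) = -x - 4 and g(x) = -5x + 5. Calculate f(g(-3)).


g(-3) = 20
f(20) = -24

-24


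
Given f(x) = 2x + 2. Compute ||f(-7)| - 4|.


f(-7) = -12
|-12| = 12
|12 - 4| = 8

8


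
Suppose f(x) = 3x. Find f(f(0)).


f(0) = 0
f(0) = 0

0


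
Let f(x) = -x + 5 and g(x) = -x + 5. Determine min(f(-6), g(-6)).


f(-6) = 11
g(-6) = 11
min = 11

11


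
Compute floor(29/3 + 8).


29/3 = 9.6667
9.6667 + 8 = 17.6667
floor(17.6667) = 17

17


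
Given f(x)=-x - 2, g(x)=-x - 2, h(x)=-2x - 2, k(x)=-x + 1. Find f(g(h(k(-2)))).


-8


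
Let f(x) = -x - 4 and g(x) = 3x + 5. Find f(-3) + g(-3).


f(-3) = -1
g(-3) = -4
Sum = -5

-5


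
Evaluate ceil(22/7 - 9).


-5


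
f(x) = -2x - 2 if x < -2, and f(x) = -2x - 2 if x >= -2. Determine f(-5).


8


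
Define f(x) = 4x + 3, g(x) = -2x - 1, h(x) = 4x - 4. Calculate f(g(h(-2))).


95


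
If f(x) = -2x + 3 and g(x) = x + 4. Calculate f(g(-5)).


g(-5) = -1
f(-1) = 5

5


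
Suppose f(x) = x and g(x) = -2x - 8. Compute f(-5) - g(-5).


f(-5) = -5
g(-5) = 2
Difference = -7

-7


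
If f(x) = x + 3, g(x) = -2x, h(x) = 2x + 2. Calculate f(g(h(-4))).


h(-4) = -6
g(-6) = 12
f(12) = 15

15


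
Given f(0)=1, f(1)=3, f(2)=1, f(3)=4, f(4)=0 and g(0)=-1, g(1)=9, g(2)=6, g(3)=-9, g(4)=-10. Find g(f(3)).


f(3) = 4
g(4) = -10

-10


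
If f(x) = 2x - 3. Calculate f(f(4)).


f(4) = 5
f(5) = 7

7


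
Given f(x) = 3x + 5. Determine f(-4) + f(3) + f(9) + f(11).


f(-4) = -7
f(3) = 14
f(9) = 32
f(11) = 38
Sum = 77

77


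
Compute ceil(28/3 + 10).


28/3 = 9.3333
9.3333 + 10 = 19.3333
ceil(19.3333) = 20

20


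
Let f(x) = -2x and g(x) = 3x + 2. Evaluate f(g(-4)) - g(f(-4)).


f(g(-4)) = 20
g(f(-4)) = 26
Difference = -6

-6


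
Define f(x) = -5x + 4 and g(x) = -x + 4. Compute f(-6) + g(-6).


44


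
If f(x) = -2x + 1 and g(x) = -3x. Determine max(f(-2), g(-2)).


f(-2) = 5
g(-2) = 6
max = 6

6


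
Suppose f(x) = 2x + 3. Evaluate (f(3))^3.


f(3) = 9
(9)^3 = 729

729


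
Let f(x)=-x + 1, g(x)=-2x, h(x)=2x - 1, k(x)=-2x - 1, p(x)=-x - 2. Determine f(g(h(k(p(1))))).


p(1) = -3
k(-3) = 5
h(5) = 9
g(9) = -18
f(-18) = 19

19


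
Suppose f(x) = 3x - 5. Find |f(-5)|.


f(-5) = -20
|-20| = 20

20


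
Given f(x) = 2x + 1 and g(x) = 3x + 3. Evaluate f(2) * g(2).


f(2) = 5
g(2) = 9
Product = 45

45


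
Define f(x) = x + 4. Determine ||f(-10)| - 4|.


f(-10) = -6
|-6| = 6
|6 - 4| = 2

2


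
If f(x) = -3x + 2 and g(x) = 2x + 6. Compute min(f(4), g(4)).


f(4) = -10
g(4) = 14
min = -10

-10


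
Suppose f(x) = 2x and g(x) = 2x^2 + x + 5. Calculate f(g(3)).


g(3) = 26
f(26) = 52

52


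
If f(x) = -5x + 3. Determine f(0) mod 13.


f(0) = 3
3 mod 13 = 3

3


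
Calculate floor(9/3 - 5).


-2


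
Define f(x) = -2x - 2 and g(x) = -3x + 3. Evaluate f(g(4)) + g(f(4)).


f(g(4)) = 16
g(f(4)) = 33
Sum = 49

49


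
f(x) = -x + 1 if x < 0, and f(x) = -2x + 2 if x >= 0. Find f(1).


1 satisfies x >= 0
f(1) = 0

0


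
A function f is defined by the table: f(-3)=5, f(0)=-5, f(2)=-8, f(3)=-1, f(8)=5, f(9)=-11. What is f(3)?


Reading from the table at x = 3

-1


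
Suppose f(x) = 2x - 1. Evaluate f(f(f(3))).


f(3) = 5
f(5) = 9
f(9) = 17

17


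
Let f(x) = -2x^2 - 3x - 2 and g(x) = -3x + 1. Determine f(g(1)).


g(1) = -2
f(-2) = (-2)*(-2)^2 - 3*(-2) - 2 = -4

-4


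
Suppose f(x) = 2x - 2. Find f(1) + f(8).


f(1) = 0
f(8) = 14
Sum = 14

14


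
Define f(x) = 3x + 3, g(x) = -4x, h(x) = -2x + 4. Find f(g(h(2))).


h(2) = 0
g(0) = 0
f(0) = 3

3


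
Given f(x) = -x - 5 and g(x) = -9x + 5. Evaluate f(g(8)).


g(8) = -67
f(-67) = 62

62


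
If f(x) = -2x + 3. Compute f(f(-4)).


f(-4) = 11
f(11) = -19

-19


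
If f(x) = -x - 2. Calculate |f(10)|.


f(10) = -12
|-12| = 12

12


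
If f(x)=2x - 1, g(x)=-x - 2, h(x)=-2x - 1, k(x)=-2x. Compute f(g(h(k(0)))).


k(0) = 0
h(0) = -1
g(-1) = -1
f(-1) = -3

-3


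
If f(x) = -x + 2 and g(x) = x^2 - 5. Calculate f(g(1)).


g(1) = -4
f(-4) = 6

6


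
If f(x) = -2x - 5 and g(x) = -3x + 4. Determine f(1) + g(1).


f(1) = -7
g(1) = 1
Sum = -6

-6


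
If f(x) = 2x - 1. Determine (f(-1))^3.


f(-1) = -3
(-3)^3 = -27

-27


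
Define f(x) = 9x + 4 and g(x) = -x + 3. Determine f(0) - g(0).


1


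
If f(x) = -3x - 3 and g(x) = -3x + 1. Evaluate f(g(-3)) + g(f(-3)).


f(g(-3)) = -33
g(f(-3)) = -17
Sum = -50

-50


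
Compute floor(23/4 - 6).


23/4 = 5.75
5.75 - 6 = -0.25
floor(-0.25) = -1

-1


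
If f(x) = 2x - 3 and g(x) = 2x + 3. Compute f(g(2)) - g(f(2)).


f(g(2)) = 11
g(f(2)) = 5
Difference = 6

6


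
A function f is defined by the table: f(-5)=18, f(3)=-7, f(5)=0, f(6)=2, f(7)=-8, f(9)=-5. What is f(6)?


2


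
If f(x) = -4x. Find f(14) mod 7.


f(14) = -56
-56 mod 7 = 0

0


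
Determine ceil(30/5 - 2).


4


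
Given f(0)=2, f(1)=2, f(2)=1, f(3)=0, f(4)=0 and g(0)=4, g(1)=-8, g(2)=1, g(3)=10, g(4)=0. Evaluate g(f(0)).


f(0) = 2
g(2) = 1

1


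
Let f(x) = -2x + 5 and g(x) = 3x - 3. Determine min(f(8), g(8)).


f(8) = -11
g(8) = 21
min = -11

-11


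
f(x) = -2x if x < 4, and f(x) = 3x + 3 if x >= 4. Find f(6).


21


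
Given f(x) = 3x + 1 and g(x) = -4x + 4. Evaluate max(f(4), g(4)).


f(4) = 13
g(4) = -12
max = 13

13


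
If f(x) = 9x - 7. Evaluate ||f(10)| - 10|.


73


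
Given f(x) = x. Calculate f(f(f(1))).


1


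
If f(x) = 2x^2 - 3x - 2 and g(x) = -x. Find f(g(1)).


g(1) = -1
f(-1) = 2*(-1)^2 - 3*(-1) - 2 = 3

3


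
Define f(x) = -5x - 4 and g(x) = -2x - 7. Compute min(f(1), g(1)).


-9


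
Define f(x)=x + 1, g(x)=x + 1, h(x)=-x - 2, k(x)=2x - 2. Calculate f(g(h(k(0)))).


k(0) = -2
h(-2) = 0
g(0) = 1
f(1) = 2

2


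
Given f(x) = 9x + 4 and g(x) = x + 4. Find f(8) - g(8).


f(8) = 76
g(8) = 12
Difference = 64

64


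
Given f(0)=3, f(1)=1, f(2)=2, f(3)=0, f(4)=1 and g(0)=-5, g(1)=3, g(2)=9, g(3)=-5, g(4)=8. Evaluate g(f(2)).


9


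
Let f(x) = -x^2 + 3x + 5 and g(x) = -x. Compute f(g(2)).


g(2) = -2
f(-2) = (-1)*(-2)^2 + 3*(-2) + 5 = -5

-5


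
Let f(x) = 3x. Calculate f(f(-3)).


f(-3) = -9
f(-9) = -27

-27


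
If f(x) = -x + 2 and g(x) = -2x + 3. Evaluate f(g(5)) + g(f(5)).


f(g(5)) = 9
g(f(5)) = 9
Sum = 18

18


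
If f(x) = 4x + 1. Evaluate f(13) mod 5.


f(13) = 53
53 mod 5 = 3

3


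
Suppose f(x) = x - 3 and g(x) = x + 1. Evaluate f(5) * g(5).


f(5) = 2
g(5) = 6
Product = 12

12


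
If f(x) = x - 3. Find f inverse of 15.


Solve x - 3 = 15
x = (15 + 3) / 1 = 18

18


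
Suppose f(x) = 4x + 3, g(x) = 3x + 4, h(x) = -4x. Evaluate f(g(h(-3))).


h(-3) = 12
g(12) = 40
f(40) = 163

163


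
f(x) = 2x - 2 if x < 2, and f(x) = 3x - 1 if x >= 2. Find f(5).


14


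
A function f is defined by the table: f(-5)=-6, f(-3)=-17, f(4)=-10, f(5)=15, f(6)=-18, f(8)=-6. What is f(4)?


Reading from the table at x = 4

-10


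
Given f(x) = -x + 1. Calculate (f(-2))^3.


f(-2) = 3
(3)^3 = 27

27


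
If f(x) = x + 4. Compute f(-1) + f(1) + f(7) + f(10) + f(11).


f(-1) = 3
f(1) = 5
f(7) = 11
f(10) = 14
f(11) = 15
Sum = 48

48


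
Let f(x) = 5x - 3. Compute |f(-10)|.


53


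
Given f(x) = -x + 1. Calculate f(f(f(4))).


f(4) = -3
f(-3) = 4
f(4) = -3

-3


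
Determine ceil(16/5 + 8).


16/5 = 3.2
3.2 + 8 = 11.2
ceil(11.2) = 12

12


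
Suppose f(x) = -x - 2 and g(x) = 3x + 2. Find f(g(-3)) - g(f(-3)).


f(g(-3)) = 5
g(f(-3)) = 5
Difference = 0

0


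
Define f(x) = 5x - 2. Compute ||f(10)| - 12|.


f(10) = 48
|48| = 48
|48 - 12| = 36

36


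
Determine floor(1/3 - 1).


1/3 = 0.3333
0.3333 - 1 = -0.6667
floor(-0.6667) = -1

-1


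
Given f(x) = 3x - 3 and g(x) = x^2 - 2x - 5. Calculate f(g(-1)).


g(-1) = -2
f(-2) = -9

-9


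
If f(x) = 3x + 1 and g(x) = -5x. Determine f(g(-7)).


g(-7) = 35
f(35) = 106

106


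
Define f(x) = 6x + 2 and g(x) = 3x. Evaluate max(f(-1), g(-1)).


f(-1) = -4
g(-1) = -3
max = -3

-3


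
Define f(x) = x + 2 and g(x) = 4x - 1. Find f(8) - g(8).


-21


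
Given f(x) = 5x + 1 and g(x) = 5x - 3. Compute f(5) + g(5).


48


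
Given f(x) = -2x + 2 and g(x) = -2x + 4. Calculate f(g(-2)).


g(-2) = 8
f(8) = -14

-14


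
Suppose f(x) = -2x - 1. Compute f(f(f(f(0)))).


f(0) = -1
f(-1) = 1
f(1) = -3
f(-3) = 5

5


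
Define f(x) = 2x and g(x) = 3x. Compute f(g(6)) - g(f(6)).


f(g(6)) = 36
g(f(6)) = 36
Difference = 0

0


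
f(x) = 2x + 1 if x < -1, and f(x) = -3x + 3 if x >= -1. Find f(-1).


-1 satisfies x >= -1
f(-1) = 6

6


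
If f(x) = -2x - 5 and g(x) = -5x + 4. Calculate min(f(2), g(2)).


f(2) = -9
g(2) = -6
min = -9

-9


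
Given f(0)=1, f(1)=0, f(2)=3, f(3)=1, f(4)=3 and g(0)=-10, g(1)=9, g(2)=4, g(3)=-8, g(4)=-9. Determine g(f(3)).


f(3) = 1
g(1) = 9

9


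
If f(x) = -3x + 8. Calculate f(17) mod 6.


5


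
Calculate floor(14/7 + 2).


14/7 = 2
2 + 2 = 4
floor(4) = 4

4


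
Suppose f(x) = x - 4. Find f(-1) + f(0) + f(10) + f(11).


f(-1) = -5
f(0) = -4
f(10) = 6
f(11) = 7
Sum = 4

4


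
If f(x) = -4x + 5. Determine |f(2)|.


f(2) = -3
|-3| = 3

3


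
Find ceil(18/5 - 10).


-6


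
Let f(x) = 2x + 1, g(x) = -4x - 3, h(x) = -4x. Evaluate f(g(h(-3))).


h(-3) = 12
g(12) = -51
f(-51) = -101

-101


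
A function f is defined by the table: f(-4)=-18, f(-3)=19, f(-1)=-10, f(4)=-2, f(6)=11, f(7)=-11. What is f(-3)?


19


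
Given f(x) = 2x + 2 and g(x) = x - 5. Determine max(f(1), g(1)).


f(1) = 4
g(1) = -4
max = 4

4


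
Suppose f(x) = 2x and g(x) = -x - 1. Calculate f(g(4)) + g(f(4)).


-19


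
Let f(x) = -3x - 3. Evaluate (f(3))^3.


f(3) = -12
(-12)^3 = -1728

-1728


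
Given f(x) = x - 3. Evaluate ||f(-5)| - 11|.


f(-5) = -8
|-8| = 8
|8 - 11| = 3

3


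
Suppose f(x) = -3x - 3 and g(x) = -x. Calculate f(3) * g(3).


f(3) = -12
g(3) = -3
Product = 36

36


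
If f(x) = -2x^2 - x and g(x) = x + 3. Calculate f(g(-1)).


g(-1) = 2
f(2) = (-2)*(2)^2 - 1*(2) = -10

-10


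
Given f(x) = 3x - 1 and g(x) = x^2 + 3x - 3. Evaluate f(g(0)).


g(0) = -3
f(-3) = -10

-10


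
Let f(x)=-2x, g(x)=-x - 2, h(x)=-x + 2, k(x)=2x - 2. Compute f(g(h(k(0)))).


k(0) = -2
h(-2) = 4
g(4) = -6
f(-6) = 12

12


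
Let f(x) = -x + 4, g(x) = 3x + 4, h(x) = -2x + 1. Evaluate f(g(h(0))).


-3


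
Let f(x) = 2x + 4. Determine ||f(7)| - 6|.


12


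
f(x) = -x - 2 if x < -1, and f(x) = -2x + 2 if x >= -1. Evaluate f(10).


10 satisfies x >= -1
f(10) = -18

-18


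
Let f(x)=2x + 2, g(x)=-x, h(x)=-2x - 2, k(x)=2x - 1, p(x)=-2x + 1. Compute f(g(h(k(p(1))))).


p(1) = -1
k(-1) = -3
h(-3) = 4
g(4) = -4
f(-4) = -6

-6


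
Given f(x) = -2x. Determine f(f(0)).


0


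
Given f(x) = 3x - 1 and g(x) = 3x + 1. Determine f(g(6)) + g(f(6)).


f(g(6)) = 56
g(f(6)) = 52
Sum = 108

108


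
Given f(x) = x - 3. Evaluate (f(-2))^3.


f(-2) = -5
(-5)^3 = -125

-125


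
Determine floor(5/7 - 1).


5/7 = 0.7143
0.7143 - 1 = -0.2857
floor(-0.2857) = -1

-1


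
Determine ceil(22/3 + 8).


22/3 = 7.3333
7.3333 + 8 = 15.3333
ceil(15.3333) = 16

16


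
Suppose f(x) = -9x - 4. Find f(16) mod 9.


f(16) = -148
-148 mod 9 = 5

5


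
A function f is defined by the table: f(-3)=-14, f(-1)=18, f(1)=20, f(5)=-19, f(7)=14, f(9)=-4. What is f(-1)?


Reading from the table at x = -1

18


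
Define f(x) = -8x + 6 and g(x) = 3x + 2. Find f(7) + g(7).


f(7) = -50
g(7) = 23
Sum = -27

-27


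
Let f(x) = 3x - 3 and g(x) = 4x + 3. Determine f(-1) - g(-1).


f(-1) = -6
g(-1) = -1
Difference = -5

-5


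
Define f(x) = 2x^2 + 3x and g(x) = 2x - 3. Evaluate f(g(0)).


g(0) = -3
f(-3) = 2*(-3)^2 + 3*(-3) = 9

9


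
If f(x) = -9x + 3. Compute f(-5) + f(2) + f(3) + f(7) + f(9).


-129


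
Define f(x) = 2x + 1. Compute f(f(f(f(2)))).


47


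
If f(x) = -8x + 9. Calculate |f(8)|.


f(8) = -55
|-55| = 55

55


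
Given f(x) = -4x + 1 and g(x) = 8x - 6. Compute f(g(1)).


g(1) = 2
f(2) = -7

-7


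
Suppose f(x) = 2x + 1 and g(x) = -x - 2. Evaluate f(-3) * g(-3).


f(-3) = -5
g(-3) = 1
Product = -5

-5


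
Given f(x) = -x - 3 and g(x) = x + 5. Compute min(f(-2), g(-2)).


f(-2) = -1
g(-2) = 3
min = -1

-1


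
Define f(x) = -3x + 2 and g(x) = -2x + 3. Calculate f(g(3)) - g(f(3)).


-6


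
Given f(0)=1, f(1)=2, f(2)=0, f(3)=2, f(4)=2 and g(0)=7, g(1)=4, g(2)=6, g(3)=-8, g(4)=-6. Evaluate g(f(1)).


f(1) = 2
g(2) = 6

6


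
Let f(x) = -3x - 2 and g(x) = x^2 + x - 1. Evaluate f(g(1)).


-5


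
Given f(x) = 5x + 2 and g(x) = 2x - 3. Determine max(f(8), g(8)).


f(8) = 42
g(8) = 13
max = 42

42


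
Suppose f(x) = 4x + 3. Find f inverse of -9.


Solve 4x + 3 = -9
x = (-9 - 3) / 4 = -3

-3


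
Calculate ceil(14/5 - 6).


14/5 = 2.8
2.8 - 6 = -3.2
ceil(-3.2) = -3

-3


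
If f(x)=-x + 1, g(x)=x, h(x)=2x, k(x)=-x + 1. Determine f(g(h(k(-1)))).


k(-1) = 2
h(2) = 4
g(4) = 4
f(4) = -3

-3


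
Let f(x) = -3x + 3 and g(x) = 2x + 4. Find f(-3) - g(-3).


f(-3) = 12
g(-3) = -2
Difference = 14

14


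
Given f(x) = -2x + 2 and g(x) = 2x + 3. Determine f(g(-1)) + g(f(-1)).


f(g(-1)) = 0
g(f(-1)) = 11
Sum = 11

11


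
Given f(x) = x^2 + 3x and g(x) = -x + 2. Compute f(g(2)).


g(2) = 0
f(0) = 1*(0)^2 + 3*(0) = 0

0


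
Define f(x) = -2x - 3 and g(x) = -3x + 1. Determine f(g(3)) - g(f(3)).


-15


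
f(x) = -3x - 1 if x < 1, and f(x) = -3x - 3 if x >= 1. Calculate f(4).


-15


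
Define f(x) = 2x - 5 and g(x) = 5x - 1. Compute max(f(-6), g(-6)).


f(-6) = -17
g(-6) = -31
max = -17

-17


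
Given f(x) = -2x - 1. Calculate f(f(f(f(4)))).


f(4) = -9
f(-9) = 17
f(17) = -35
f(-35) = 69

69


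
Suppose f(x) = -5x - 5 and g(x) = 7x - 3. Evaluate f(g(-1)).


g(-1) = -10
f(-10) = 45

45


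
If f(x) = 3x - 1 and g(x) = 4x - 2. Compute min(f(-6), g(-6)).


f(-6) = -19
g(-6) = -26
min = -26

-26


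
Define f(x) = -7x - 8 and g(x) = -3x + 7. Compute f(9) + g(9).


f(9) = -71
g(9) = -20
Sum = -91

-91


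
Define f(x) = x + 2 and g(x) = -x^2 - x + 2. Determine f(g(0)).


g(0) = 2
f(2) = 4

4


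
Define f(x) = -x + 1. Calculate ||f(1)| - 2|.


f(1) = 0
|0| = 0
|0 - 2| = 2

2


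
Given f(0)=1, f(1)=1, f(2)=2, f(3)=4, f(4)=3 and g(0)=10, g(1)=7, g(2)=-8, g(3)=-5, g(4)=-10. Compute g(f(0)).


f(0) = 1
g(1) = 7

7


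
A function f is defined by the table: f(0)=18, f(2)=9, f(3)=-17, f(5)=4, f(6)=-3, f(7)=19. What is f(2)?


9


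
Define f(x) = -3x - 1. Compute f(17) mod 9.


f(17) = -52
-52 mod 9 = 2

2


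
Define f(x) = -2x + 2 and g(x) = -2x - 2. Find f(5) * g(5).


f(5) = -8
g(5) = -12
Product = 96

96


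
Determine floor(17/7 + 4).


6


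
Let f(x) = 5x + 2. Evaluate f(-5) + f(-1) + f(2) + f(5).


13


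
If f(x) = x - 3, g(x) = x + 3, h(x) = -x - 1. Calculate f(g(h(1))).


h(1) = -2
g(-2) = 1
f(1) = -2

-2


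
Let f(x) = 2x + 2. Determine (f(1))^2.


16


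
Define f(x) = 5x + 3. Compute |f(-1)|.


f(-1) = -2
|-2| = 2

2


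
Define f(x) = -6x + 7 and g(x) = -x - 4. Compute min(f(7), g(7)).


f(7) = -35
g(7) = -11
min = -35

-35


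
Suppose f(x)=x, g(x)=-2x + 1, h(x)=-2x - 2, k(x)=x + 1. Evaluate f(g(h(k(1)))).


k(1) = 2
h(2) = -6
g(-6) = 13
f(13) = 13

13


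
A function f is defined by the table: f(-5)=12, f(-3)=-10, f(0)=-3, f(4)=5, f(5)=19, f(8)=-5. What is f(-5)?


Reading from the table at x = -5

12


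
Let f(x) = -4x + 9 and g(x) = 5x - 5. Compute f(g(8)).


g(8) = 35
f(35) = -131

-131


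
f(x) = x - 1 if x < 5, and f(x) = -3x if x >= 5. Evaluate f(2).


1


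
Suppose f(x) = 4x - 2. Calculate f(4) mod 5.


4


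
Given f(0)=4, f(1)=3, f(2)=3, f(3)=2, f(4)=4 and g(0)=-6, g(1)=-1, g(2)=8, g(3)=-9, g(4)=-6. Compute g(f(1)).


-9


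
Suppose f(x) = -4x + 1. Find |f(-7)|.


f(-7) = 29
|29| = 29

29


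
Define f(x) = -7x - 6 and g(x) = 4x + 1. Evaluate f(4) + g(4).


f(4) = -34
g(4) = 17
Sum = -17

-17


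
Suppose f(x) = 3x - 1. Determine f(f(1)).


f(1) = 2
f(2) = 5

5


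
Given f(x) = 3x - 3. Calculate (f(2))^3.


f(2) = 3
(3)^3 = 27

27


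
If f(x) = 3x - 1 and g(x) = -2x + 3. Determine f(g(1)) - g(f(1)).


f(g(1)) = 2
g(f(1)) = -1
Difference = 3

3


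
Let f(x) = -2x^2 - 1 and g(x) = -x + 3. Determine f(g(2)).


g(2) = 1
f(1) = (-2)*(1)^2 - 1 = -3

-3


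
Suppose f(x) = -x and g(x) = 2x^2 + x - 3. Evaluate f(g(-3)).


g(-3) = 12
f(12) = -12

-12


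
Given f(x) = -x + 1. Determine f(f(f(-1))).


f(-1) = 2
f(2) = -1
f(-1) = 2

2


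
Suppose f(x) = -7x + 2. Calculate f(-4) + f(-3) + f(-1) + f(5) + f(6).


f(-4) = 30
f(-3) = 23
f(-1) = 9
f(5) = -33
f(6) = -40
Sum = -11

-11


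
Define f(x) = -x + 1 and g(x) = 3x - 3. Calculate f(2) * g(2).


f(2) = -1
g(2) = 3
Product = -3

-3


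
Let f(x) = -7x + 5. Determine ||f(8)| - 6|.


45


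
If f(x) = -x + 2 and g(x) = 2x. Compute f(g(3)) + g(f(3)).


f(g(3)) = -4
g(f(3)) = -2
Sum = -6

-6


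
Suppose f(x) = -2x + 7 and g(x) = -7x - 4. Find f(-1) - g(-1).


f(-1) = 9
g(-1) = 3
Difference = 6

6


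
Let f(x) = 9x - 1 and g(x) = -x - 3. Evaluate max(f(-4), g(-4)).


f(-4) = -37
g(-4) = 1
max = 1

1


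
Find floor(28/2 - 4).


10


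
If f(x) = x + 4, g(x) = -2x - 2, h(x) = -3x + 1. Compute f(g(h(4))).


h(4) = -11
g(-11) = 20
f(20) = 24

24


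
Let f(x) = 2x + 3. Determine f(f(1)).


f(1) = 5
f(5) = 13

13


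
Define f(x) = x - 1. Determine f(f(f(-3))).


f(-3) = -4
f(-4) = -5
f(-5) = -6

-6


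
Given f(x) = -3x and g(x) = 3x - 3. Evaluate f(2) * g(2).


f(2) = -6
g(2) = 3
Product = -18

-18


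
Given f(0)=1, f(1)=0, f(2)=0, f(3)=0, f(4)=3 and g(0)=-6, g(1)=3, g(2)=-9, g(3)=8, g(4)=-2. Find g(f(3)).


f(3) = 0
g(0) = -6

-6


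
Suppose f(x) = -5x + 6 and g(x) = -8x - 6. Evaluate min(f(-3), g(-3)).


f(-3) = 21
g(-3) = 18
min = 18

18


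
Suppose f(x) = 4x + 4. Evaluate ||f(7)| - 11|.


f(7) = 32
|32| = 32
|32 - 11| = 21

21


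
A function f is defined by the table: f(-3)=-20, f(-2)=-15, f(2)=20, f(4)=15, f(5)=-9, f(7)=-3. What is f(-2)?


Reading from the table at x = -2

-15


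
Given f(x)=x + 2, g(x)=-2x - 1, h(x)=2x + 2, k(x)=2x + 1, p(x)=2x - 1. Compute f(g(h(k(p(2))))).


p(2) = 3
k(3) = 7
h(7) = 16
g(16) = -33
f(-33) = -31

-31


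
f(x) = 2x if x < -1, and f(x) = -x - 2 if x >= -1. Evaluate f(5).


-7


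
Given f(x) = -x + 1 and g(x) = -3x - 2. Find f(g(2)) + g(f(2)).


f(g(2)) = 9
g(f(2)) = 1
Sum = 10

10


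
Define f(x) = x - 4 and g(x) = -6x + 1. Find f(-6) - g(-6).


-47


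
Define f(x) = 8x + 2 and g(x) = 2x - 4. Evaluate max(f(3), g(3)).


f(3) = 26
g(3) = 2
max = 26

26


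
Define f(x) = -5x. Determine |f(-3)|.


f(-3) = 15
|15| = 15

15


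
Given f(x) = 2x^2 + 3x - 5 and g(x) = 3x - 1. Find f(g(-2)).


g(-2) = -7
f(-7) = 2*(-7)^2 + 3*(-7) - 5 = 72

72


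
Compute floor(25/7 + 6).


9


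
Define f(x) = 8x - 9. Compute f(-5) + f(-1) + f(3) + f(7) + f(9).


f(-5) = -49
f(-1) = -17
f(3) = 15
f(7) = 47
f(9) = 63
Sum = 59

59


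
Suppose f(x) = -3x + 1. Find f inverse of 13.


Solve -3x + 1 = 13
x = (13 - 1) / (-3) = -4

-4


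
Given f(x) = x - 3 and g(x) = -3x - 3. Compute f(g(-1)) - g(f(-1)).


f(g(-1)) = -3
g(f(-1)) = 9
Difference = -12

-12


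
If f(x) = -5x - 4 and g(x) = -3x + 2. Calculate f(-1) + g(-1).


f(-1) = 1
g(-1) = 5
Sum = 6

6


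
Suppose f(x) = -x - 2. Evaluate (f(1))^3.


-27


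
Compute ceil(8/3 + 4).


8/3 = 2.6667
2.6667 + 4 = 6.6667
ceil(6.6667) = 7

7


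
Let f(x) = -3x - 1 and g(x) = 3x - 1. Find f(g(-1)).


g(-1) = -4
f(-4) = 11

11


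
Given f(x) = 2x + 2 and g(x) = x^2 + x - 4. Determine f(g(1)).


g(1) = -2
f(-2) = -2

-2


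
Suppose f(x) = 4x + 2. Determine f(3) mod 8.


f(3) = 14
14 mod 8 = 6

6


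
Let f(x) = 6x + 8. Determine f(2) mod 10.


f(2) = 20
20 mod 10 = 0

0


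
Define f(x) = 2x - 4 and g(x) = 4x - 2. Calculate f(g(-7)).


g(-7) = -30
f(-30) = -64

-64


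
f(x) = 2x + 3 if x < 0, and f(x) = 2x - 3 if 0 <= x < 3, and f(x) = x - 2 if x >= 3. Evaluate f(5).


5 satisfies x >= 3
f(5) = 3

3


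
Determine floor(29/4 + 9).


29/4 = 7.25
7.25 + 9 = 16.25
floor(16.25) = 16

16


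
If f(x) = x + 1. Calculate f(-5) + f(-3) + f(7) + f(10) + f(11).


f(-5) = -4
f(-3) = -2
f(7) = 8
f(10) = 11
f(11) = 12
Sum = 25

25


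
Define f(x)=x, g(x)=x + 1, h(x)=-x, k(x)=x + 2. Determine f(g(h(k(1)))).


k(1) = 3
h(3) = -3
g(-3) = -2
f(-2) = -2

-2


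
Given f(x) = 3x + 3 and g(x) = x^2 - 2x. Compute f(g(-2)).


27


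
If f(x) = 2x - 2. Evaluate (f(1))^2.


f(1) = 0
(0)^2 = 0

0


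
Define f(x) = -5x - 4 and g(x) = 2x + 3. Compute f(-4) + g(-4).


f(-4) = 16
g(-4) = -5
Sum = 11

11


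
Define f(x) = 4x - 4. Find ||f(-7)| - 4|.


f(-7) = -32
|-32| = 32
|32 - 4| = 28

28


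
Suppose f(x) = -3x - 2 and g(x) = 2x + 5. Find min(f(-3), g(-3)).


-1


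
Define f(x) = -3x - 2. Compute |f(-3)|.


f(-3) = 7
|7| = 7

7


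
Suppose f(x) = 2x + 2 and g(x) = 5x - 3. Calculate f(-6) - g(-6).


f(-6) = -10
g(-6) = -33
Difference = 23

23


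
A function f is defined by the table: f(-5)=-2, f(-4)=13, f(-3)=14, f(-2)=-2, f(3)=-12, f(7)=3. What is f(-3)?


Reading from the table at x = -3

14


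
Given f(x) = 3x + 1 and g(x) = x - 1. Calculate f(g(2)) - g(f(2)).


-2


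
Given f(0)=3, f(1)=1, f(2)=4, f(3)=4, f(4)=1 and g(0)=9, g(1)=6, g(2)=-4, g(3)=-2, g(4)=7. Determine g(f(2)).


f(2) = 4
g(4) = 7

7


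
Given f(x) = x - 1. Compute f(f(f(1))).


f(1) = 0
f(0) = -1
f(-1) = -2

-2


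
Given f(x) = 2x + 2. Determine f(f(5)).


f(5) = 12
f(12) = 26

26


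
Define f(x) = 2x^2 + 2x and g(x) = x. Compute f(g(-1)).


g(-1) = -1
f(-1) = 2*(-1)^2 + 2*(-1) = 0

0


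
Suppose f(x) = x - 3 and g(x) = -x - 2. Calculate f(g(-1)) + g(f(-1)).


f(g(-1)) = -4
g(f(-1)) = 2
Sum = -2

-2


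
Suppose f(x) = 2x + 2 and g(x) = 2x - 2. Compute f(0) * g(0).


f(0) = 2
g(0) = -2
Product = -4

-4


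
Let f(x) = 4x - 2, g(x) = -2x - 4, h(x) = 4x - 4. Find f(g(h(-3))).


h(-3) = -16
g(-16) = 28
f(28) = 110

110


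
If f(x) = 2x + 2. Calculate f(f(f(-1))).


f(-1) = 0
f(0) = 2
f(2) = 6

6


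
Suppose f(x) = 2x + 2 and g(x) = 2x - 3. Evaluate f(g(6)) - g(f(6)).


f(g(6)) = 20
g(f(6)) = 25
Difference = -5

-5


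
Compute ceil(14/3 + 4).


9


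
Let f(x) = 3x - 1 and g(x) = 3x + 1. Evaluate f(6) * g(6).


f(6) = 17
g(6) = 19
Product = 323

323


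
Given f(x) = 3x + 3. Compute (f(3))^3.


f(3) = 12
(12)^3 = 1728

1728


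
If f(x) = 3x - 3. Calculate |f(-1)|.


6


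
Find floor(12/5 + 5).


12/5 = 2.4
2.4 + 5 = 7.4
floor(7.4) = 7

7


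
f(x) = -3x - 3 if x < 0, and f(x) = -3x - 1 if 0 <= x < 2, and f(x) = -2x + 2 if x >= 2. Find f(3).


3 satisfies x >= 2
f(3) = -4

-4


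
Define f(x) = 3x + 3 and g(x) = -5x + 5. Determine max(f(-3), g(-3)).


20


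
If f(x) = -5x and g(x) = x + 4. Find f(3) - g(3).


f(3) = -15
g(3) = 7
Difference = -22

-22


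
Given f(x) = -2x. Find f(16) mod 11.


1


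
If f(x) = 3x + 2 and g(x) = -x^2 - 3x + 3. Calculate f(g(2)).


g(2) = -7
f(-7) = -19

-19


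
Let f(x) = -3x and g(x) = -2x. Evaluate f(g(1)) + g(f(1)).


f(g(1)) = 6
g(f(1)) = 6
Sum = 12

12


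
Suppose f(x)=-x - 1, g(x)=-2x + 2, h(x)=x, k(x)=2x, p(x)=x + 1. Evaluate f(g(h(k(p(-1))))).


-3


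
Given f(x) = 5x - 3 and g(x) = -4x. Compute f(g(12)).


g(12) = -48
f(-48) = -243

-243


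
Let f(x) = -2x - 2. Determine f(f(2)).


f(2) = -6
f(-6) = 10

10


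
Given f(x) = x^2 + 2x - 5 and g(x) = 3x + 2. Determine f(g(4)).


219


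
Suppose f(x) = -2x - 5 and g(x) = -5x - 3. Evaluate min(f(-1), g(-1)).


f(-1) = -3
g(-1) = 2
min = -3

-3


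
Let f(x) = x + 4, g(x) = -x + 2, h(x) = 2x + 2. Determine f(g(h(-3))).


10


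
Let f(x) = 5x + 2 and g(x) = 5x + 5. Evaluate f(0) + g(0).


f(0) = 2
g(0) = 5
Sum = 7

7


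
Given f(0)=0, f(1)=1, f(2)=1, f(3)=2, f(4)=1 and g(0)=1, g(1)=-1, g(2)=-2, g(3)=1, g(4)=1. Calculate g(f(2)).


f(2) = 1
g(1) = -1

-1


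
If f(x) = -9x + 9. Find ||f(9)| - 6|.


f(9) = -72
|-72| = 72
|72 - 6| = 66

66


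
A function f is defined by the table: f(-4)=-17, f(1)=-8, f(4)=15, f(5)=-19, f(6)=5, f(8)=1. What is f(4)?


Reading from the table at x = 4

15


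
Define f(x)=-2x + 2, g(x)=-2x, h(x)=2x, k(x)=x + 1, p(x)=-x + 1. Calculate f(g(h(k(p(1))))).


p(1) = 0
k(0) = 1
h(1) = 2
g(2) = -4
f(-4) = 10

10


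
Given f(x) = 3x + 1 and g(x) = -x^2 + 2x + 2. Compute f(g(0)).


g(0) = 2
f(2) = 7

7


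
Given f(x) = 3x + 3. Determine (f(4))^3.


f(4) = 15
(15)^3 = 3375

3375


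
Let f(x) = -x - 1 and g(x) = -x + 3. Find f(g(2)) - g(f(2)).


f(g(2)) = -2
g(f(2)) = 6
Difference = -8

-8


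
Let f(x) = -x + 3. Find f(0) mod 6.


f(0) = 3
3 mod 6 = 3

3


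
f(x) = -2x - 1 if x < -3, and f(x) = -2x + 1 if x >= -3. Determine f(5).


5 satisfies x >= -3
f(5) = -9

-9


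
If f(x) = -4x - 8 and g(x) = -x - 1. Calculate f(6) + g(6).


f(6) = -32
g(6) = -7
Sum = -39

-39


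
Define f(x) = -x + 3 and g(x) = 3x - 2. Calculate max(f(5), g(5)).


f(5) = -2
g(5) = 13
max = 13

13


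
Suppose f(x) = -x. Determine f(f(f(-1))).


f(-1) = 1
f(1) = -1
f(-1) = 1

1


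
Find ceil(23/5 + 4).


23/5 = 4.6
4.6 + 4 = 8.6
ceil(8.6) = 9

9


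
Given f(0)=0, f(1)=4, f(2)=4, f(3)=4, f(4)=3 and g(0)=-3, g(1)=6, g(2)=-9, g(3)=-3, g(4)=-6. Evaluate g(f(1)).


-6


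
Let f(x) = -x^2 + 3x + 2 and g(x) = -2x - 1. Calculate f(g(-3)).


-8


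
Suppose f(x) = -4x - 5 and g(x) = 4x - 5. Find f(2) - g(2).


f(2) = -13
g(2) = 3
Difference = -16

-16


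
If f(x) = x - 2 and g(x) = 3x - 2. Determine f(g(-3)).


-13


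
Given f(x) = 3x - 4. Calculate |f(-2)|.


f(-2) = -10
|-10| = 10

10


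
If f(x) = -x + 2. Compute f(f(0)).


f(0) = 2
f(2) = 0

0


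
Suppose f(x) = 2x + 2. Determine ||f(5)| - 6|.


f(5) = 12
|12| = 12
|12 - 6| = 6

6


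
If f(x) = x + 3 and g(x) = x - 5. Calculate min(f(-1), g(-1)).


f(-1) = 2
g(-1) = -6
min = -6

-6


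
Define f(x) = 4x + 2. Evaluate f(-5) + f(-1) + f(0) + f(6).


f(-5) = -18
f(-1) = -2
f(0) = 2
f(6) = 26
Sum = 8

8


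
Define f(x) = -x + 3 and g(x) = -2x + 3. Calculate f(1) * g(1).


f(1) = 2
g(1) = 1
Product = 2

2


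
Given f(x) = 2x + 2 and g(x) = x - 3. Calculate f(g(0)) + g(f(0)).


f(g(0)) = -4
g(f(0)) = -1
Sum = -5

-5


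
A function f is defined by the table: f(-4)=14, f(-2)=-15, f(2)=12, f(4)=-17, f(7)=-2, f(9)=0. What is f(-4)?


Reading from the table at x = -4

14


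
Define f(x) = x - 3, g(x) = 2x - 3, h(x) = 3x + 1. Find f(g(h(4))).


20


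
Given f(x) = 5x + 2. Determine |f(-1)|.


f(-1) = -3
|-3| = 3

3


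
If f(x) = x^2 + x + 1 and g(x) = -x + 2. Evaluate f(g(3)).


g(3) = -1
f(-1) = 1*(-1)^2 + 1*(-1) + 1 = 1

1


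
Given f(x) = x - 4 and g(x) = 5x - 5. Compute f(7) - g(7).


f(7) = 3
g(7) = 30
Difference = -27

-27


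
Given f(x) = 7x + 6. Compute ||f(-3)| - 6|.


f(-3) = -15
|-15| = 15
|15 - 6| = 9

9


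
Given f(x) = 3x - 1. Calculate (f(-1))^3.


f(-1) = -4
(-4)^3 = -64

-64


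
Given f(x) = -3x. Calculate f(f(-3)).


f(-3) = 9
f(9) = -27

-27


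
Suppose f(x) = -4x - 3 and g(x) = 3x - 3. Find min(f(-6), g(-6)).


f(-6) = 21
g(-6) = -21
min = -21

-21
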